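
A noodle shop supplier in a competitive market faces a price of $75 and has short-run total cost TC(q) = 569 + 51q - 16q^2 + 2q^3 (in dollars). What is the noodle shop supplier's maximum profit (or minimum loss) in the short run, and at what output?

AVC = 51 - 16q + 2q^2; min AVC = $19 at q = 4. Since P = $75 ≥ min AVC, the firm produces.
With MC = 51 - 32q + 6q^2, P = MC on the upward-sloping part at q* = 6.
TR = 75·6 = 450. TC = 569 + 162 = 731. Profit = 450 − 731 = -$281.
By producing, the firm covers all variable cost plus $288 of fixed cost; shutting down would lose the full $569.

Profit = -$281 at q = 6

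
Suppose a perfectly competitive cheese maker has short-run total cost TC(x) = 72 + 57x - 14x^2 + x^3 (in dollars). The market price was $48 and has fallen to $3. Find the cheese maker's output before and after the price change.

MC = 57 - 28x + 3x^2; the shutdown threshold is min AVC = $8 (at x = 7).
At P = $48 ≥ min AVC, set P = MC on the rising branch: x = 9.
At P = $3 < min AVC = $8, price no longer covers variable cost at any output, so the firm shuts down: x = 0.

Output falls from 9 to 0 (the firm shuts down)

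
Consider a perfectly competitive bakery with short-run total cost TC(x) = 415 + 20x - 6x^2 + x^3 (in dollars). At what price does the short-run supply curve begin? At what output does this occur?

$11 per unit, at x = 3

The shutdown price is the minimum of AVC. VC = 20x - 6x^2 + x^3, so AVC = 20 - 6x + x^2.
At the minimum of AVC, MC = AVC. MC = 20 - 12x + 3x^2; setting MC = AVC gives 2x^2 - 6x = 0, so x = 3. min AVC = 11.
So the shutdown price is $11.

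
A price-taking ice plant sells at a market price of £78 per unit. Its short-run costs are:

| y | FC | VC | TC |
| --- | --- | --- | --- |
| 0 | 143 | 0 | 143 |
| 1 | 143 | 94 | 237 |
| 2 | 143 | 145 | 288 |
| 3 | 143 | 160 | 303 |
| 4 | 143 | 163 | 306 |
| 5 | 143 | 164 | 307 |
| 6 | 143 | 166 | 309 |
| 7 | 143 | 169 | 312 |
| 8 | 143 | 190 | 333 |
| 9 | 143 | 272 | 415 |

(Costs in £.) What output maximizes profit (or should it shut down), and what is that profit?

y = 8; profit = £291

Compute π = P·y − TC at each output: y=0: -143; y=1: -159; y=2: -132; y=3: -69; y=4: 6; y=5: 83; y=6: 159; y=7: 234; y=8: 291; y=9: 287.
Profit is maximized at y = 8. AVC there is 190/8 = £23.75 ≤ P, so producing beats shutting down (which would give -£143).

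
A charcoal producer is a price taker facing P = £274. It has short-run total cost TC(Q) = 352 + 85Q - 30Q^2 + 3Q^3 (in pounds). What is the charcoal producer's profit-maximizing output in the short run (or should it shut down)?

Strip out fixed cost: VC = 85Q - 30Q^2 + 3Q^3. Then AVC = 85 - 30Q + 3Q^2 and MC = 85 - 60Q + 9Q^2.
AVC is minimized where dAVC/dQ = -30 + 6Q = 0, at Q = 5; min AVC = 85 - 30·5 + 3·5^2 = £10.
P = £274 exceeds min AVC = £10, so the firm stays open.
Solving P = MC: -189 - 60Q + 9Q^2 = 0 ⇒ Q = -7/3 or 9. On the upward-sloping branch, Q* = 9.
Check: AVC at Q = 9 is £58 ≤ P, so revenue covers variable cost.
Profit = P·Q − TC = 274·9 − 874 = £1592.

Produce at Q = 9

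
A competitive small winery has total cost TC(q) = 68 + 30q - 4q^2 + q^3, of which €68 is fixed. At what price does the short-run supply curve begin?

€26 per unit

The firm shuts down when price falls below the minimum of average variable cost. AVC = VC/q = 30 - 4q + q^2.
At the minimum of AVC, MC = AVC. MC = 30 - 8q + 3q^2; setting MC = AVC gives 2q^2 - 4q = 0, so q = 2. min AVC = 26.
The firm shuts down for any P below €26.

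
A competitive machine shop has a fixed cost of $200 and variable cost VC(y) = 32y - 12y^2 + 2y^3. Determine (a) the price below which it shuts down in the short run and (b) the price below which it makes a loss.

Shutdown price = $14; break-even price = $62

AVC = 32 - 12y + 2y^2; minimized at y = 3, giving min AVC = $14. That is the shutdown price.
ATC = 200/y + 32 - 12y + 2y^2. Setting dATC/dy = −200/y^2 − 12 + 4y = 0 gives y = 5 (since 4·5^3 − 12·5^2 = 200).
min ATC = 200/5 + 32 − 12·5 + 2·5^2 = $62. That is the break-even price.
Between these two prices the firm operates at a loss; above $62 it earns a profit.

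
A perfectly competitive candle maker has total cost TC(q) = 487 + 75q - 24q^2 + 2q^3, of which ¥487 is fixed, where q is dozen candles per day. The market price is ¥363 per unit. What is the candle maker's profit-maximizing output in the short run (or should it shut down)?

Variable cost is VC = 75q - 24q^2 + 2q^3, so AVC = VC/q = 75 - 24q + 2q^2 and MC = dTC/dq = 75 - 48q + 6q^2.
AVC is minimized where dAVC/dq = -24 + 4q = 0, at q = 6; min AVC = 75 - 24·6 + 2·6^2 = ¥3.
Since P = ¥363 ≥ min AVC = ¥3, price covers variable cost and the firm should produce.
P = MC gives -288 - 48q + 6q^2 = 0, with roots -4 and 12. Take the larger (rising MC): q* = 12.
Check: AVC at q = 12 is ¥75 ≤ P, so revenue covers variable cost.
Profit = P·q − TC = 363·12 − 1387 = ¥2969.

Produce at q = 12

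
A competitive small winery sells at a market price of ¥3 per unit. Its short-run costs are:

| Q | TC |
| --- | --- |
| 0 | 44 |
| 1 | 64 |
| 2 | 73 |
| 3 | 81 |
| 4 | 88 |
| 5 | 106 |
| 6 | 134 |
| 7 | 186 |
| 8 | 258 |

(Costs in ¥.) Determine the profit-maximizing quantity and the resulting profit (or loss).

Tabulate TR − TC: Q=0: -44; Q=1: -61; Q=2: -67; Q=3: -72; Q=4: -76; Q=5: -91; Q=6: -116; Q=7: -165; Q=8: -234.
Profit is highest at Q = 0. Equivalently, the lowest AVC in the table is 44/4 ≈ ¥11 at Q = 4, and P = ¥3 falls below it — price never covers variable cost, so the firm shuts down and loses only its fixed cost.

Q = 0 (shut down); profit = -¥44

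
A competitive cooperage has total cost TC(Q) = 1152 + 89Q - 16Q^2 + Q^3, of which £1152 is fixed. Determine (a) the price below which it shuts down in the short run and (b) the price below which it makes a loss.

Shutdown price = min AVC. AVC = 89 - 16Q + Q^2, with vertex at Q = 8 and minimum £25.
ATC = 1152/Q + 89 - 16Q + Q^2. Setting dATC/dQ = −1152/Q^2 − 16 + 2Q = 0 gives Q = 12 (since 2·12^3 − 16·12^2 = 1152).
min ATC = 1152/12 + 89 − 16·12 + 12^2 = £137. That is the break-even price.
For £25 ≤ P < £137 the firm produces at a loss; below £25 it shuts down.

Shutdown price = £25; break-even price = £137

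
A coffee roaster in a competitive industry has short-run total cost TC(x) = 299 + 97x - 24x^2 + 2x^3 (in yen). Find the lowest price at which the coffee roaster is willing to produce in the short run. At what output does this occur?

The shutdown price is the minimum of AVC. VC = 97x - 24x^2 + 2x^3, so AVC = 97 - 24x + 2x^2.
At the minimum of AVC, MC = AVC. MC = 97 - 48x + 6x^2; setting MC = AVC gives 4x^2 - 24x = 0, so x = 6. min AVC = 25.
So the shutdown price is ¥25.

¥25 per unit, at x = 6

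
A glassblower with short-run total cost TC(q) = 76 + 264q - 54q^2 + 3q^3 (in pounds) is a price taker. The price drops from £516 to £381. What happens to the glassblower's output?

Output falls from 14 to 13

MC = 264 - 108q + 9q^2; the shutdown threshold is min AVC = £21 (at q = 9).
At P = £516 ≥ min AVC, set P = MC on the rising branch: q = 14.
At P = £381 ≥ min AVC, set P = MC: q = 13. The firm stays open but cuts output.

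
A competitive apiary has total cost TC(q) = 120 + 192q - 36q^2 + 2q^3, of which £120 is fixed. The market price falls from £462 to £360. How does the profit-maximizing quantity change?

Output falls from 15 to 14

AVC = 192 - 36q + 2q^2, minimized at q = 9 where min AVC = £30. MC = 192 - 72q + 6q^2.
With P = £462 above the shutdown price, P = MC gives q = 15.
At P = £360 ≥ min AVC, set P = MC: q = 14. The firm stays open but cuts output.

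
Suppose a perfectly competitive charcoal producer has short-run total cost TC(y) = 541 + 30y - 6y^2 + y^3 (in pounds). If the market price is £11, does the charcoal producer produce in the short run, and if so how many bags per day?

Shut down

Strip out fixed cost: VC = 30y - 6y^2 + y^3. Then AVC = 30 - 6y + y^2 and MC = 30 - 12y + 3y^2.
AVC hits its minimum where MC = AVC, at y = 3, giving min AVC = 30 - 6·3 + 3^2 = £21.
P = £11 lies below min AVC = £21; no output level covers variable cost.
Shutting down limits the loss to fixed cost, £541.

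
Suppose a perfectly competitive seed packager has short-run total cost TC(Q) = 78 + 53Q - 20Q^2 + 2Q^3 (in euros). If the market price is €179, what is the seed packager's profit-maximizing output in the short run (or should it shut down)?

Variable cost is VC = 53Q - 20Q^2 + 2Q^3, so AVC = VC/Q = 53 - 20Q + 2Q^2 and MC = dTC/dQ = 53 - 40Q + 6Q^2.
AVC is minimized where dAVC/dQ = -20 + 4Q = 0, at Q = 5; min AVC = 53 - 20·5 + 2·5^2 = €3.
Because €179 ≥ €3, revenue can cover variable cost; the firm operates.
P = MC gives -126 - 40Q + 6Q^2 = 0, with roots -7/3 and 9. Take the larger (rising MC): Q* = 9.
Check: AVC at Q = 9 is €35 ≤ P, so revenue covers variable cost.
Profit = P·Q − TC = 179·9 − 393 = €1218.

Produce at Q = 9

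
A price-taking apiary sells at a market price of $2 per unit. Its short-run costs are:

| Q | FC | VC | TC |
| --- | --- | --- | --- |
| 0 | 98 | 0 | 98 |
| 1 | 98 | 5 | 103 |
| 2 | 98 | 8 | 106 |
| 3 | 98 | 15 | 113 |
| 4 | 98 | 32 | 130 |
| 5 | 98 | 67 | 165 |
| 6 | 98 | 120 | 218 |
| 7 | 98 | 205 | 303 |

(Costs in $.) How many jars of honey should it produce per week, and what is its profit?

Tabulate TR − TC: Q=0: -98; Q=1: -101; Q=2: -102; Q=3: -107; Q=4: -122; Q=5: -155; Q=6: -206; Q=7: -289.
Profit is highest at Q = 0. Equivalently, the lowest AVC in the table is 8/2 ≈ $4 at Q = 2, and P = $2 falls below it — price never covers variable cost, so the firm shuts down and loses only its fixed cost.

Q = 0 (shut down); profit = -$98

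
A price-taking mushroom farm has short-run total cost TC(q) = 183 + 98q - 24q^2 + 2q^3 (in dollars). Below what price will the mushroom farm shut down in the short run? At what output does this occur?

$26 per unit, at q = 6

The firm shuts down when price falls below the minimum of average variable cost. AVC = VC/q = 98 - 24q + 2q^2.
At the minimum of AVC, MC = AVC. MC = 98 - 48q + 6q^2; setting MC = AVC gives 4q^2 - 24q = 0, so q = 6. min AVC = 26.
So the shutdown price is $26.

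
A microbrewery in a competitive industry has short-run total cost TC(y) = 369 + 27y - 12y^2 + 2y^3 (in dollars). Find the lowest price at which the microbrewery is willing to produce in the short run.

The shutdown price is the minimum of AVC. VC = 27y - 12y^2 + 2y^3, so AVC = 27 - 12y + 2y^2.
At the minimum of AVC, MC = AVC. MC = 27 - 24y + 6y^2; setting MC = AVC gives 4y^2 - 12y = 0, so y = 3. min AVC = 9.
The firm shuts down for any P below $9.

$9 per unit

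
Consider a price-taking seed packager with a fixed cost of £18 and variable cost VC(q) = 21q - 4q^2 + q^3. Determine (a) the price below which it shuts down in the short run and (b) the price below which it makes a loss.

AVC = 21 - 4q + q^2; minimized at q = 2, giving min AVC = £17. That is the shutdown price.
ATC = 18/q + 21 - 4q + q^2. Setting dATC/dq = −18/q^2 − 4 + 2q = 0 gives q = 3 (since 2·3^3 − 4·3^2 = 18).
min ATC = 18/3 + 21 − 4·3 + 3^2 = £24. That is the break-even price.
Between these two prices the firm operates at a loss; above £24 it earns a profit.

Shutdown price = £17; break-even price = £24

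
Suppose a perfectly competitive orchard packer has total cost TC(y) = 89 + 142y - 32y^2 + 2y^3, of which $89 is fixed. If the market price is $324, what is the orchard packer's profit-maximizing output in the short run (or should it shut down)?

Produce at y = 13

Strip out fixed cost: VC = 142y - 32y^2 + 2y^3. Then AVC = 142 - 32y + 2y^2 and MC = 142 - 64y + 6y^2.
The AVC parabola has its vertex at y = 32/4 = 8, where AVC = 142 - 32·8 + 2·8^2 = $14.
P = $324 exceeds min AVC = $14, so the firm stays open.
Set P = MC: 324 = 142 - 64y + 6y^2 → -182 - 64y + 6y^2 = 0. The roots are y = -7/3 and y = 13; the profit-maximizing output is on the rising part of MC, so y* = 13.
Check: AVC at y = 13 is $64 ≤ P, so revenue covers variable cost.
Profit = P·y − TC = 324·13 − 921 = $3291.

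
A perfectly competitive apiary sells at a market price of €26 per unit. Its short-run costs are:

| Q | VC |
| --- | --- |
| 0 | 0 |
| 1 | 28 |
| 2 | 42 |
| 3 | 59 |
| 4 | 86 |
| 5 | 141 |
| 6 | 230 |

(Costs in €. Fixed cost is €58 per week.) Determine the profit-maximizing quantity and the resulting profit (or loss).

Tabulate TR − TC: Q=0: -58; Q=1: -60; Q=2: -48; Q=3: -39; Q=4: -40; Q=5: -69; Q=6: -132.
Profit is maximized at Q = 3. AVC there is 59/3 = €19.67 ≤ P, so producing beats shutting down (which would give -€58).

Q = 3; profit = -€39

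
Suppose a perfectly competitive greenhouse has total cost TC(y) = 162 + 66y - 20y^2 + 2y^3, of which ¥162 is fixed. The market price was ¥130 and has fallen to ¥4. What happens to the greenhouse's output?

MC = 66 - 40y + 6y^2; the shutdown threshold is min AVC = ¥16 (at y = 5).
With P = ¥130 above the shutdown price, P = MC gives y = 8.
At P = ¥4 < min AVC = ¥16, price no longer covers variable cost at any output, so the firm shuts down: y = 0.

Output falls from 8 to 0 (the firm shuts down)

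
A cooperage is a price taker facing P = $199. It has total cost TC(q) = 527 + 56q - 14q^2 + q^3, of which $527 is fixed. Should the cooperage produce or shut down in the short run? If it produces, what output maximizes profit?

From TC, MC = TC'(q) = 56 - 28q + 3q^2 and AVC = VC/q = 56 - 14q + q^2.
AVC is minimized where dAVC/dq = -14 + 2q = 0, at q = 7; min AVC = 56 - 14·7 + 7^2 = $7.
Since P = $199 ≥ min AVC = $7, price covers variable cost and the firm should produce.
Set P = MC: 199 = 56 - 28q + 3q^2 → -143 - 28q + 3q^2 = 0. The roots are q = -11/3 and q = 13; the profit-maximizing output is on the rising part of MC, so q* = 13.
Check: AVC at q = 13 is $43 ≤ P, so revenue covers variable cost.
Profit = P·q − TC = 199·13 − 1086 = $1501.

Produce at q = 13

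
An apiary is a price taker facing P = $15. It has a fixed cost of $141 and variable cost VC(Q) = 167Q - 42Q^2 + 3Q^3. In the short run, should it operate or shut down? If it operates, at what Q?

From TC, MC = TC'(Q) = 167 - 84Q + 9Q^2 and AVC = VC/Q = 167 - 42Q + 3Q^2.
AVC is minimized where dAVC/dQ = -42 + 6Q = 0, at Q = 7; min AVC = 167 - 42·7 + 3·7^2 = $20.
With P < min AVC ($15 < $20), every unit sold adds to the loss.
Best response: produce nothing and absorb the $141 fixed cost.

Shut down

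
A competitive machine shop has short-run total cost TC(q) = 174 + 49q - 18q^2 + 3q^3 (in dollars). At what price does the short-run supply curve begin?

The firm shuts down when price falls below the minimum of average variable cost. AVC = VC/q = 49 - 18q + 3q^2.
dAVC/dq = -18 + 6q = 0 gives q = 3. min AVC = 49 - 18·3 + 3·3^2 = 22.
So the shutdown price is $22.

$22 per unit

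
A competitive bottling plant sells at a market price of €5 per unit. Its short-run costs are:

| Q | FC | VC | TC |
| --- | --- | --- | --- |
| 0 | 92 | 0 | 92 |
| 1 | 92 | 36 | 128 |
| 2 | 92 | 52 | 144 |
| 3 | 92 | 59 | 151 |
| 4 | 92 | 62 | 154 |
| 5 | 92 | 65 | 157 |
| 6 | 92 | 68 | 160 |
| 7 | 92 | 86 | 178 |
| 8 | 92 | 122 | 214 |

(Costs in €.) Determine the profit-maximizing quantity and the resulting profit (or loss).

Tabulate TR − TC: Q=0: -92; Q=1: -123; Q=2: -134; Q=3: -136; Q=4: -134; Q=5: -132; Q=6: -130; Q=7: -143; Q=8: -174.
Profit is highest at Q = 0. Equivalently, the lowest AVC in the table is 68/6 ≈ €11.33 at Q = 6, and P = €5 falls below it — price never covers variable cost, so the firm shuts down and loses only its fixed cost.

Q = 0 (shut down); profit = -€92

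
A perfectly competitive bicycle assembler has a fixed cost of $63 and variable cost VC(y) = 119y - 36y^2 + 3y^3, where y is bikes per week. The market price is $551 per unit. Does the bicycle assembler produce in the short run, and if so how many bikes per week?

Produce at y = 12

From TC, MC = TC'(y) = 119 - 72y + 9y^2 and AVC = VC/y = 119 - 36y + 3y^2.
AVC hits its minimum where MC = AVC, at y = 6, giving min AVC = 119 - 36·6 + 3·6^2 = $11.
Since P = $551 ≥ min AVC = $11, price covers variable cost and the firm should produce.
Set P = MC: 551 = 119 - 72y + 9y^2 → -432 - 72y + 9y^2 = 0. The roots are y = -4 and y = 12; the profit-maximizing output is on the rising part of MC, so y* = 12.
Check: AVC at y = 12 is $119 ≤ P, so revenue covers variable cost.
Profit = P·y − TC = 551·12 − 1491 = $5121.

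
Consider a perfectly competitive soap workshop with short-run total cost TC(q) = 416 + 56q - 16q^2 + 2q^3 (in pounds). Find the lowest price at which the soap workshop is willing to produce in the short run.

The shutdown price is the minimum of AVC. VC = 56q - 16q^2 + 2q^3, so AVC = 56 - 16q + 2q^2.
At the minimum of AVC, MC = AVC. MC = 56 - 32q + 6q^2; setting MC = AVC gives 4q^2 - 16q = 0, so q = 4. min AVC = 24.
The firm shuts down for any P below £24.

£24 per unit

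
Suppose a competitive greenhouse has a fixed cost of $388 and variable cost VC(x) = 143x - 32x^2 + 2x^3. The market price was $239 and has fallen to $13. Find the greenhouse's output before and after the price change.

AVC = 143 - 32x + 2x^2, minimized at x = 8 where min AVC = $15. MC = 143 - 64x + 6x^2.
At P = $239 ≥ min AVC, set P = MC on the rising branch: x = 12.
At P = $13 < min AVC = $15, price no longer covers variable cost at any output, so the firm shuts down: x = 0.

Output falls from 12 to 0 (the firm shuts down)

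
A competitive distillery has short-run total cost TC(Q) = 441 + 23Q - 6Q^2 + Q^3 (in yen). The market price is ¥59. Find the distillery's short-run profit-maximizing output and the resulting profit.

Profit = -¥225 at Q = 6

AVC = 23 - 6Q + Q^2; min AVC = ¥14 at Q = 3. Since P = ¥59 ≥ min AVC, the firm produces.
MC = 23 - 12Q + 3Q^2. Setting P = MC and taking the root on the rising branch gives Q* = 6.
TR = 59·6 = 354. TC = 441 + 138 = 579. Profit = 354 − 579 = -¥225.
Shutting down would mean losing the fixed cost of ¥441, so operating at a loss of ¥225 is better by ¥216.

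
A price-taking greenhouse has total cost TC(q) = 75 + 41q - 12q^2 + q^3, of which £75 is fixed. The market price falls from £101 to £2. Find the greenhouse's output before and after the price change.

MC = 41 - 24q + 3q^2; the shutdown threshold is min AVC = £5 (at q = 6).
At P = £101 ≥ min AVC, set P = MC on the rising branch: q = 10.
At P = £2 < min AVC = £5, price no longer covers variable cost at any output, so the firm shuts down: q = 0.

Output falls from 10 to 0 (the firm shuts down)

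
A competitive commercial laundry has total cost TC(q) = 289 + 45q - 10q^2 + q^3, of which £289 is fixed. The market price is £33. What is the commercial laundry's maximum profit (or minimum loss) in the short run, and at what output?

Profit = -£217 at q = 6

AVC = 45 - 10q + q^2; min AVC = £20 at q = 5. Since P = £33 ≥ min AVC, the firm produces.
With MC = 45 - 20q + 3q^2, P = MC on the upward-sloping part at q* = 6.
TR = 33·6 = 198. TC = 289 + 126 = 415. Profit = 198 − 415 = -£217.
Shutting down would mean losing the fixed cost of £289, so operating at a loss of £217 is better by £72.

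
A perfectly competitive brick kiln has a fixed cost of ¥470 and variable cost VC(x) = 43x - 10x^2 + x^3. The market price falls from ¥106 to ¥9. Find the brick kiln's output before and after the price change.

Output falls from 9 to 0 (the firm shuts down)

MC = 43 - 20x + 3x^2; the shutdown threshold is min AVC = ¥18 (at x = 5).
With P = ¥106 above the shutdown price, P = MC gives x = 9.
At P = ¥9 < min AVC = ¥18, price no longer covers variable cost at any output, so the firm shuts down: x = 0.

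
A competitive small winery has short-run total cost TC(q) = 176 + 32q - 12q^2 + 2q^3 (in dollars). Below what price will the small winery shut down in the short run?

$14 per unit

The shutdown price is the minimum of AVC. VC = 32q - 12q^2 + 2q^3, so AVC = 32 - 12q + 2q^2.
dAVC/dq = -12 + 4q = 0 gives q = 3. min AVC = 32 - 12·3 + 2·3^2 = 14.
For P < $14 the firm produces nothing.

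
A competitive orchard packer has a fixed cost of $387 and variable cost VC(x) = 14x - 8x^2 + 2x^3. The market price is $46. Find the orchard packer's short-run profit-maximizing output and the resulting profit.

Profit = -$259 at x = 4

AVC = 14 - 8x + 2x^2 has its minimum $6 at x = 2; price $46 clears that bar, so the firm operates.
MC = 14 - 16x + 6x^2. Setting P = MC and taking the root on the rising branch gives x* = 4.
TR = 46·4 = 184. TC = 387 + 56 = 443. Profit = 184 − 443 = -$259.
Shutting down would mean losing the fixed cost of $387, so operating at a loss of $259 is better by $128.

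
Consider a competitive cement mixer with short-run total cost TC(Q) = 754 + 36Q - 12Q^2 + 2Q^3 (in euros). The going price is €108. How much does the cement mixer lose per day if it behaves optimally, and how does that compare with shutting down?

Profit = -€322 at Q = 6

AVC = 36 - 12Q + 2Q^2 has its minimum €18 at Q = 3; price €108 clears that bar, so the firm operates.
MC = 36 - 24Q + 6Q^2. Setting P = MC and taking the root on the rising branch gives Q* = 6.
TR = 108·6 = 648. TC = 754 + 216 = 970. Profit = 648 − 970 = -€322.
By producing, the firm covers all variable cost plus €432 of fixed cost; shutting down would lose the full €754.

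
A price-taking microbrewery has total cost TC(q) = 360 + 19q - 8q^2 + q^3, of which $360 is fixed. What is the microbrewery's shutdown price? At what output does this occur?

Short-run supply begins at min AVC. From VC = 19q - 8q^2 + q^3, AVC = 19 - 8q + q^2.
At the minimum of AVC, MC = AVC. MC = 19 - 16q + 3q^2; setting MC = AVC gives 2q^2 - 8q = 0, so q = 4. min AVC = 3.
So the shutdown price is $3.

$3 per unit, at q = 4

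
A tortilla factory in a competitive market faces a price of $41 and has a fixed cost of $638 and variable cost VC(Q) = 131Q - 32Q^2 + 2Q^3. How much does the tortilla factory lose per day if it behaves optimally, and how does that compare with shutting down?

AVC = 131 - 32Q + 2Q^2; min AVC = $3 at Q = 8. Since P = $41 ≥ min AVC, the firm produces.
With MC = 131 - 64Q + 6Q^2, P = MC on the upward-sloping part at Q* = 9.
TR = 41·9 = 369. TC = 638 + 45 = 683. Profit = 369 − 683 = -$314.
That loss of $314 beats the $638 the firm would lose by shutting down; producing recovers $324 of fixed cost.

Profit = -$314 at Q = 9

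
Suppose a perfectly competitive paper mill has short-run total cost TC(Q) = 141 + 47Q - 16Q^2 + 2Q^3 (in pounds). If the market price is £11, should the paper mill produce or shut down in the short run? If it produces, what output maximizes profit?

Shut down

Variable cost is VC = 47Q - 16Q^2 + 2Q^3, so AVC = VC/Q = 47 - 16Q + 2Q^2 and MC = dTC/dQ = 47 - 32Q + 6Q^2.
AVC hits its minimum where MC = AVC, at Q = 4, giving min AVC = 47 - 16·4 + 2·4^2 = £15.
Since P = £11 < min AVC = £15, price fails to cover variable cost at any output.
Shutting down limits the loss to fixed cost, £141.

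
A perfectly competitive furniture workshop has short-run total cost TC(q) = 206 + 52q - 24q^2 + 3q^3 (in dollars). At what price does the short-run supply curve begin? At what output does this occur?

$4 per unit, at q = 4

The shutdown price is the minimum of AVC. VC = 52q - 24q^2 + 3q^3, so AVC = 52 - 24q + 3q^2.
dAVC/dq = -24 + 6q = 0 gives q = 4. min AVC = 52 - 24·4 + 3·4^2 = 4.
For P < $4 the firm produces nothing.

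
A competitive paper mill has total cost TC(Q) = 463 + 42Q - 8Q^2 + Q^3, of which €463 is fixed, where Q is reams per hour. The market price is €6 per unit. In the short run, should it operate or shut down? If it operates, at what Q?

Variable cost is VC = 42Q - 8Q^2 + Q^3, so AVC = VC/Q = 42 - 8Q + Q^2 and MC = dTC/dQ = 42 - 16Q + 3Q^2.
The AVC parabola has its vertex at Q = 8/2 = 4, where AVC = 42 - 8·4 + 4^2 = €26.
With P < min AVC (€6 < €26), every unit sold adds to the loss.
Shutting down limits the loss to fixed cost, €463.

Shut down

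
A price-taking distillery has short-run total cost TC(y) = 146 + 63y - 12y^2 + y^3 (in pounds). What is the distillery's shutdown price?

The shutdown price is the minimum of AVC. VC = 63y - 12y^2 + y^3, so AVC = 63 - 12y + y^2.
dAVC/dy = -12 + 2y = 0 gives y = 6. min AVC = 63 - 12·6 + 6^2 = 27.
The firm shuts down for any P below £27.

£27 per unit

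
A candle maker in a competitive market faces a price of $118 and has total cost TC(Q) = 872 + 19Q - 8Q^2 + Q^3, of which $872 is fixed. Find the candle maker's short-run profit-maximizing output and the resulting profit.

AVC = 19 - 8Q + Q^2 has its minimum $3 at Q = 4; price $118 clears that bar, so the firm operates.
MC = 19 - 16Q + 3Q^2. Setting P = MC and taking the root on the rising branch gives Q* = 9.
TR = 118·9 = 1062. TC = 872 + 252 = 1124. Profit = 1062 − 1124 = -$62.
By producing, the firm covers all variable cost plus $810 of fixed cost; shutting down would lose the full $872.

Profit = -$62 at Q = 9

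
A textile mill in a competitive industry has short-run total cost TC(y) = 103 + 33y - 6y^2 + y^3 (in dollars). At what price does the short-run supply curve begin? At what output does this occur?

$24 per unit, at y = 3

Short-run supply begins at min AVC. From VC = 33y - 6y^2 + y^3, AVC = 33 - 6y + y^2.
dAVC/dy = -6 + 2y = 0 gives y = 3. min AVC = 33 - 6·3 + 3^2 = 24.
So the shutdown price is $24.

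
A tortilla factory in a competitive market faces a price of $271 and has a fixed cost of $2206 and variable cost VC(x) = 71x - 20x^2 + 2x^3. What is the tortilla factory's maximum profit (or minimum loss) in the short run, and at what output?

AVC = 71 - 20x + 2x^2 has its minimum $21 at x = 5; price $271 clears that bar, so the firm operates.
MC = 71 - 40x + 6x^2. Setting P = MC and taking the root on the rising branch gives x* = 10.
TR = 271·10 = 2710. TC = 2206 + 710 = 2916. Profit = 2710 − 2916 = -$206.
Shutting down would mean losing the fixed cost of $2206, so operating at a loss of $206 is better by $2000.

Profit = -$206 at x = 10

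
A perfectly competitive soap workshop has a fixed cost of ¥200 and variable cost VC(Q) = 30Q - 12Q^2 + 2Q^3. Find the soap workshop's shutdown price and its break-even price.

AVC = 30 - 12Q + 2Q^2; minimized at Q = 3, giving min AVC = ¥12. That is the shutdown price.
ATC = 200/Q + 30 - 12Q + 2Q^2. Setting dATC/dQ = −200/Q^2 − 12 + 4Q = 0 gives Q = 5 (since 4·5^3 − 12·5^2 = 200).
min ATC = 200/5 + 30 − 12·5 + 2·5^2 = ¥60. That is the break-even price.
For ¥12 ≤ P < ¥60 the firm produces at a loss; below ¥12 it shuts down.

Shutdown price = ¥12; break-even price = ¥60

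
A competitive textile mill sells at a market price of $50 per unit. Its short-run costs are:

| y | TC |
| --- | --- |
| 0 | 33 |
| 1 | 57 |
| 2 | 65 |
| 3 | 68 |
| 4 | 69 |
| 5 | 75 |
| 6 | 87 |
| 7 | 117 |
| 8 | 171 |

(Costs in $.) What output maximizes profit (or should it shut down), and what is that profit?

y = 7; profit = $233

Compute π = P·y − TC at each output: y=0: -33; y=1: -7; y=2: 35; y=3: 82; y=4: 131; y=5: 175; y=6: 213; y=7: 233; y=8: 229.
Profit is maximized at y = 7. AVC there is 84/7 = $12 ≤ P, so producing beats shutting down (which would give -$33).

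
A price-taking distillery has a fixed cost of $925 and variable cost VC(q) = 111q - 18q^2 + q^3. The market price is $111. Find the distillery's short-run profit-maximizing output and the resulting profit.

AVC = 111 - 18q + q^2; min AVC = $30 at q = 9. Since P = $111 ≥ min AVC, the firm produces.
MC = 111 - 36q + 3q^2. Setting P = MC and taking the root on the rising branch gives q* = 12.
TR = 111·12 = 1332. TC = 925 + 468 = 1393. Profit = 1332 − 1393 = -$61.
That loss of $61 beats the $925 the firm would lose by shutting down; producing recovers $864 of fixed cost.

Profit = -$61 at q = 12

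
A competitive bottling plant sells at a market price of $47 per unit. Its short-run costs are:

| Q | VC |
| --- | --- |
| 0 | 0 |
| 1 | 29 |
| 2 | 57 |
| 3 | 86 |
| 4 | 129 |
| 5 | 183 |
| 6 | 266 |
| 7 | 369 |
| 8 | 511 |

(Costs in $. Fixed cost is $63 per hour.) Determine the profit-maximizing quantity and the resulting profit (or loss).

Q = 4; profit = -$4

Compute π = P·Q − TC at each output: Q=0: -63; Q=1: -45; Q=2: -26; Q=3: -8; Q=4: -4; Q=5: -11; Q=6: -47; Q=7: -103; Q=8: -198.
Profit is maximized at Q = 4. AVC there is 129/4 = $32.25 ≤ P, so producing beats shutting down (which would give -$63).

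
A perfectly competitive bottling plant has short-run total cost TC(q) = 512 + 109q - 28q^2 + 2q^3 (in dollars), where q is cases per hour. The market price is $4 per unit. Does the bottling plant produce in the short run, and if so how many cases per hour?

Shut down

From TC, MC = TC'(q) = 109 - 56q + 6q^2 and AVC = VC/q = 109 - 28q + 2q^2.
AVC hits its minimum where MC = AVC, at q = 7, giving min AVC = 109 - 28·7 + 2·7^2 = $11.
P = $4 lies below min AVC = $11; no output level covers variable cost.
The firm minimizes its loss by shutting down and losing only its fixed cost of $512.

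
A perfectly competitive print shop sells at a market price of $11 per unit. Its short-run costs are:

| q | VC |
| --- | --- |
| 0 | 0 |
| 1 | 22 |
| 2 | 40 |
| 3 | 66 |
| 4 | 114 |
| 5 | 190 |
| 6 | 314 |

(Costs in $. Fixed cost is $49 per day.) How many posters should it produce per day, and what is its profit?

q = 0 (shut down); profit = -$49

Profit at each row (π = 11q − TC): q=0: -49; q=1: -60; q=2: -67; q=3: -82; q=4: -119; q=5: -184; q=6: -297.
Profit is highest at q = 0. Equivalently, the lowest AVC in the table is 40/2 ≈ $20 at q = 2, and P = $11 falls below it — price never covers variable cost, so the firm shuts down and loses only its fixed cost.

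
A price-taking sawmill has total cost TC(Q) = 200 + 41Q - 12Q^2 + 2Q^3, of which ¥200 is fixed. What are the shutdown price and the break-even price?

Shutdown price = ¥23; break-even price = ¥71

AVC = 41 - 12Q + 2Q^2; minimized at Q = 3, giving min AVC = ¥23. That is the shutdown price.
ATC = 200/Q + 41 - 12Q + 2Q^2. Setting dATC/dQ = −200/Q^2 − 12 + 4Q = 0 gives Q = 5 (since 4·5^3 − 12·5^2 = 200).
min ATC = 200/5 + 41 − 12·5 + 2·5^2 = ¥71. That is the break-even price.
Between these two prices the firm operates at a loss; above ¥71 it earns a profit.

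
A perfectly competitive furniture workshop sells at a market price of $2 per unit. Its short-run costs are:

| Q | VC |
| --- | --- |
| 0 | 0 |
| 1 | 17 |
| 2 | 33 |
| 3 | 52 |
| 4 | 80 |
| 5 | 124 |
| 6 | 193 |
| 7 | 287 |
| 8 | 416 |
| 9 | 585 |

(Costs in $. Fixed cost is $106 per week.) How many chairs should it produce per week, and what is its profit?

Q = 0 (shut down); profit = -$106

Profit at each row (π = 2Q − TC): Q=0: -106; Q=1: -121; Q=2: -135; Q=3: -152; Q=4: -178; Q=5: -220; Q=6: -287; Q=7: -379; Q=8: -506; Q=9: -673.
Profit is highest at Q = 0. Equivalently, the lowest AVC in the table is 33/2 ≈ $16.50 at Q = 2, and P = $2 falls below it — price never covers variable cost, so the firm shuts down and loses only its fixed cost.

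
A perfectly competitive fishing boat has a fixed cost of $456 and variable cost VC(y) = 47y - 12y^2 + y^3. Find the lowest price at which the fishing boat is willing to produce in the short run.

$11 per unit

The shutdown price is the minimum of AVC. VC = 47y - 12y^2 + y^3, so AVC = 47 - 12y + y^2.
dAVC/dy = -12 + 2y = 0 gives y = 6. min AVC = 47 - 12·6 + 6^2 = 11.
So the shutdown price is $11.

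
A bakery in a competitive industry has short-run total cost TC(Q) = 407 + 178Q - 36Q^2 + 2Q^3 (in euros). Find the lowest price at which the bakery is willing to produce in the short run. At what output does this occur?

€16 per unit, at Q = 9

The shutdown price is the minimum of AVC. VC = 178Q - 36Q^2 + 2Q^3, so AVC = 178 - 36Q + 2Q^2.
dAVC/dQ = -36 + 4Q = 0 gives Q = 9. min AVC = 178 - 36·9 + 2·9^2 = 16.
For P < €16 the firm produces nothing.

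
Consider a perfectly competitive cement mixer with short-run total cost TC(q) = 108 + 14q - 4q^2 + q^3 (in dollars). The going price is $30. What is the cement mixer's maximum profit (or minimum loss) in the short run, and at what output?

Profit = -$44 at q = 4

AVC = 14 - 4q + q^2; min AVC = $10 at q = 2. Since P = $30 ≥ min AVC, the firm produces.
MC = 14 - 8q + 3q^2. Setting P = MC and taking the root on the rising branch gives q* = 4.
TR = 30·4 = 120. TC = 108 + 56 = 164. Profit = 120 − 164 = -$44.
By producing, the firm covers all variable cost plus $64 of fixed cost; shutting down would lose the full $108.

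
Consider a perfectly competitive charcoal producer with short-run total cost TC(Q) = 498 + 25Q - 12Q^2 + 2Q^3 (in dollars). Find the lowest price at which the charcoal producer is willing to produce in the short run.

$7 per unit

The shutdown price is the minimum of AVC. VC = 25Q - 12Q^2 + 2Q^3, so AVC = 25 - 12Q + 2Q^2.
dAVC/dQ = -12 + 4Q = 0 gives Q = 3. min AVC = 25 - 12·3 + 2·3^2 = 7.
For P < $7 the firm produces nothing.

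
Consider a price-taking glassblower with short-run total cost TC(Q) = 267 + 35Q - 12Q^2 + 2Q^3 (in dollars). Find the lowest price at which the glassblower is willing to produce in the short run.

$17 per unit

The shutdown price is the minimum of AVC. VC = 35Q - 12Q^2 + 2Q^3, so AVC = 35 - 12Q + 2Q^2.
At the minimum of AVC, MC = AVC. MC = 35 - 24Q + 6Q^2; setting MC = AVC gives 4Q^2 - 12Q = 0, so Q = 3. min AVC = 17.
For P < $17 the firm produces nothing.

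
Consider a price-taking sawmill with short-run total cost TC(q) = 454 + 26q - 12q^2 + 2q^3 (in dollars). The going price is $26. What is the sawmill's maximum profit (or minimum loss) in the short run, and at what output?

Profit = -$390 at q = 4

AVC = 26 - 12q + 2q^2; min AVC = $8 at q = 3. Since P = $26 ≥ min AVC, the firm produces.
With MC = 26 - 24q + 6q^2, P = MC on the upward-sloping part at q* = 4.
TR = 26·4 = 104. TC = 454 + 40 = 494. Profit = 104 − 494 = -$390.
By producing, the firm covers all variable cost plus $64 of fixed cost; shutting down would lose the full $454.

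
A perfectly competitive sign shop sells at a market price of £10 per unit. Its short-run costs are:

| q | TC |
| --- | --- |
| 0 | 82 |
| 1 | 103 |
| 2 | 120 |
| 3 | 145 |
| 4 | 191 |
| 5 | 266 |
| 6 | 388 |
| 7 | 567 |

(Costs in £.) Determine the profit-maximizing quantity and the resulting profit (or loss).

Tabulate TR − TC: q=0: -82; q=1: -93; q=2: -100; q=3: -115; q=4: -151; q=5: -216; q=6: -328; q=7: -497.
Profit is highest at q = 0. Equivalently, the lowest AVC in the table is 38/2 ≈ £19 at q = 2, and P = £10 falls below it — price never covers variable cost, so the firm shuts down and loses only its fixed cost.

q = 0 (shut down); profit = -£82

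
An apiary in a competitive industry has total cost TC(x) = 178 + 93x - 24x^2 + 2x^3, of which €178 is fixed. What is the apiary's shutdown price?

€21 per unit

Short-run supply begins at min AVC. From VC = 93x - 24x^2 + 2x^3, AVC = 93 - 24x + 2x^2.
dAVC/dx = -24 + 4x = 0 gives x = 6. min AVC = 93 - 24·6 + 2·6^2 = 21.
For P < €21 the firm produces nothing.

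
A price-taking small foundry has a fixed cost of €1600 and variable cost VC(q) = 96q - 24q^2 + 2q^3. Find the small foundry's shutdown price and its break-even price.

Shutdown price = €24; break-even price = €216

AVC = 96 - 24q + 2q^2; minimized at q = 6, giving min AVC = €24. That is the shutdown price.
ATC = 1600/q + 96 - 24q + 2q^2. Setting dATC/dq = −1600/q^2 − 24 + 4q = 0 gives q = 10 (since 4·10^3 − 24·10^2 = 1600).
min ATC = 1600/10 + 96 − 24·10 + 2·10^2 = €216. That is the break-even price.
Between these two prices the firm operates at a loss; above €216 it earns a profit.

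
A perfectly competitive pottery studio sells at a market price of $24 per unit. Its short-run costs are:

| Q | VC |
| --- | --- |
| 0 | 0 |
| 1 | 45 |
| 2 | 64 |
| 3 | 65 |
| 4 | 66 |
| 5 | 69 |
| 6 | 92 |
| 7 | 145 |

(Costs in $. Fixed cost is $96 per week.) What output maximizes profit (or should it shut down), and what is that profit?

Profit at each row (π = 24Q − TC): Q=0: -96; Q=1: -117; Q=2: -112; Q=3: -89; Q=4: -66; Q=5: -45; Q=6: -44; Q=7: -73.
Profit is maximized at Q = 6. AVC there is 92/6 = $15.33 ≤ P, so producing beats shutting down (which would give -$96).

Q = 6; profit = -$44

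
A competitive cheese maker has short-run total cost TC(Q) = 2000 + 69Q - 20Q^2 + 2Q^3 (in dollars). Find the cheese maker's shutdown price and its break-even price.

Shutdown price = min AVC. AVC = 69 - 20Q + 2Q^2, with vertex at Q = 5 and minimum $19.
ATC = 2000/Q + 69 - 20Q + 2Q^2. Setting dATC/dQ = −2000/Q^2 − 20 + 4Q = 0 gives Q = 10 (since 4·10^3 − 20·10^2 = 2000).
min ATC = 2000/10 + 69 − 20·10 + 2·10^2 = $269. That is the break-even price.
For $19 ≤ P < $269 the firm produces at a loss; below $19 it shuts down.

Shutdown price = $19; break-even price = $269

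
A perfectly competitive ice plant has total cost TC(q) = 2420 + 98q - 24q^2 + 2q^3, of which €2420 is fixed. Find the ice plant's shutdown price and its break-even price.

AVC = 98 - 24q + 2q^2; minimized at q = 6, giving min AVC = €26. That is the shutdown price.
ATC = 2420/q + 98 - 24q + 2q^2. Setting dATC/dq = −2420/q^2 − 24 + 4q = 0 gives q = 11 (since 4·11^3 − 24·11^2 = 2420).
min ATC = 2420/11 + 98 − 24·11 + 2·11^2 = €296. That is the break-even price.
For €26 ≤ P < €296 the firm produces at a loss; below €26 it shuts down.

Shutdown price = €26; break-even price = €296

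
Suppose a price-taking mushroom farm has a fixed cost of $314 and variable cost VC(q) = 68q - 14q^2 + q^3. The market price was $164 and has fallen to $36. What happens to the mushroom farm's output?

Output falls from 12 to 8

MC = 68 - 28q + 3q^2; the shutdown threshold is min AVC = $19 (at q = 7).
With P = $164 above the shutdown price, P = MC gives q = 12.
At P = $36 ≥ min AVC, set P = MC: q = 8. The firm stays open but cuts output.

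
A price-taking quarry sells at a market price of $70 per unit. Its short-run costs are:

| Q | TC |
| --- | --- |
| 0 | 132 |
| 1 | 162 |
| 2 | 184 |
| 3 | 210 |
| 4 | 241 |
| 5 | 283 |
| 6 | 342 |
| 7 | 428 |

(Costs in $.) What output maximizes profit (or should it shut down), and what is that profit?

Q = 6; profit = $78

Compute π = P·Q − TC at each output: Q=0: -132; Q=1: -92; Q=2: -44; Q=3: 0; Q=4: 39; Q=5: 67; Q=6: 78; Q=7: 62.
Profit is maximized at Q = 6. AVC there is 210/6 = $35 ≤ P, so producing beats shutting down (which would give -$132).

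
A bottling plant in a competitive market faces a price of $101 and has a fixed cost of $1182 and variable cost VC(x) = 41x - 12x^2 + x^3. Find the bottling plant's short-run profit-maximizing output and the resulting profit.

Profit = -$382 at x = 10

AVC = 41 - 12x + x^2 has its minimum $5 at x = 6; price $101 clears that bar, so the firm operates.
With MC = 41 - 24x + 3x^2, P = MC on the upward-sloping part at x* = 10.
TR = 101·10 = 1010. TC = 1182 + 210 = 1392. Profit = 1010 − 1392 = -$382.
By producing, the firm covers all variable cost plus $800 of fixed cost; shutting down would lose the full $1182.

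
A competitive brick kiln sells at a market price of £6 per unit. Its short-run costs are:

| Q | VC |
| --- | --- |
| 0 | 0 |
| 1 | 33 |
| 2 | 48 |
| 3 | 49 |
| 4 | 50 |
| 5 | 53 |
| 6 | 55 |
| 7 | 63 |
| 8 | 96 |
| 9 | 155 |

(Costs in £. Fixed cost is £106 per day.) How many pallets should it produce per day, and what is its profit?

Compute π = P·Q − TC at each output: Q=0: -106; Q=1: -133; Q=2: -142; Q=3: -137; Q=4: -132; Q=5: -129; Q=6: -125; Q=7: -127; Q=8: -154; Q=9: -207.
Profit is highest at Q = 0. Equivalently, the lowest AVC in the table is 63/7 ≈ £9 at Q = 7, and P = £6 falls below it — price never covers variable cost, so the firm shuts down and loses only its fixed cost.

Q = 0 (shut down); profit = -£106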